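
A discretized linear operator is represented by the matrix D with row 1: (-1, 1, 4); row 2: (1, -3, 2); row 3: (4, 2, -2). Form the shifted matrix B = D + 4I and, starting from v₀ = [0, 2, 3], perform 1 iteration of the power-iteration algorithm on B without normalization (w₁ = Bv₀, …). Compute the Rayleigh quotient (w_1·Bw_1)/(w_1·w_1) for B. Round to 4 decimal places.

μ ≈ 6.9889

B = D + 4I has rows (3, 1, 4); (1, 1, 2); (4, 2, 2)
w1 = Bv₀ = (14, 8, 10)
Bw1 = (90, 42, 92)
w1·Bw1 = 2516; w1·w1 = 360; μ ≈ 2516/360 = 6.9889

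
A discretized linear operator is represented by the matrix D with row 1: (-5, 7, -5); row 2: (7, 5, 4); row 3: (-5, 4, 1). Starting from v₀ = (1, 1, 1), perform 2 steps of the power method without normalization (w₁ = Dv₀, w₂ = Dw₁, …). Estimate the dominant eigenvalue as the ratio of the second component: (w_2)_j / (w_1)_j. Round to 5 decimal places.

3.68750

w1 = Dv₀ = ((-5)·1 + 7·1 + (-5)·1; 7·1 + 5·1 + 4·1; (-5)·1 + 4·1 + 1·1) = (-3, 16, 0)
w2 = Dw1 = ((-5)·(-3) + 7·16 + (-5)·0; 7·(-3) + 5·16 + 4·0; (-5)·(-3) + 4·16 + 1·0) = (127, 59, 79)
Ratio at component: 59 / 16 = 3.68750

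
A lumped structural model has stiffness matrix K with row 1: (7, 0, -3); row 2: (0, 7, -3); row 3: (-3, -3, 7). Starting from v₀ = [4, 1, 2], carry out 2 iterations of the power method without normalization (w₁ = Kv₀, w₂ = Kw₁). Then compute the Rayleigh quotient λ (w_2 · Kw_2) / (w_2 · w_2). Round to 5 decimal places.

w1 = Kv₀ = (22, 1, -1)
w2 = Kw1 = (157, 10, -76)
Kw2 = (1327, 298, -1033)
w2·Kw2 = 157·1327 + 10·298 + (-76)·(-1033) = 289827; w2·w2 = 157·157 + 10·10 + (-76)·(-76) = 30525
λ ≈ 289827/30525 = 9.49474

λ ≈ 9.49474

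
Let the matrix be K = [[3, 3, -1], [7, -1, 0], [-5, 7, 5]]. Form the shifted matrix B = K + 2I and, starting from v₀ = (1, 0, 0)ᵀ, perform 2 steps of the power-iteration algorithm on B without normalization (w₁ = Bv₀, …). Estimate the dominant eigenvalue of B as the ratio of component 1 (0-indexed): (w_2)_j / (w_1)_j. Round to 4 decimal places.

B = K + 2I has rows (5, 3, -1); (7, 1, 0); (-5, 7, 7)
w1 = Bv₀ = (5, 7, -5)
w2 = Bw1 = (51, 42, -11)
Ratio: 42/7 = 6.0000

6.0000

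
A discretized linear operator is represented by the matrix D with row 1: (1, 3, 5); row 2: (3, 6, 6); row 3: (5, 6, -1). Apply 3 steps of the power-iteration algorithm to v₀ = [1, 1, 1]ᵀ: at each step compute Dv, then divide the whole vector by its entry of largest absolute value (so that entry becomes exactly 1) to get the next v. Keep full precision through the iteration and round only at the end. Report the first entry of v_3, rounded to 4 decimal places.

0.5932

Dv0 = (9.00000, 15.00000, 10.00000); divide by 15.00000 → v1 = (0.60000, 1.00000, 0.66667)
Dv1 = (6.93333, 11.80000, 8.33333); divide by 11.80000 → v2 = (0.58757, 1.00000, 0.70621)
Dv2 = (7.11864, 12.00000, 8.23164); divide by 12.00000 → v3 = (0.59322, 1.00000, 0.68597)
Requested entry of v3: 1260/2124 = 0.5932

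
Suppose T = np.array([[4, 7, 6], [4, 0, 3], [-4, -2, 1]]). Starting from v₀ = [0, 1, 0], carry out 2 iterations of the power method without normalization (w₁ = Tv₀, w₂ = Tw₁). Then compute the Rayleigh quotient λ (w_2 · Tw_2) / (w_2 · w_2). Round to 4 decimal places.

w1 = Tv₀ = (4·0 + 7·1 + 6·0; 4·0 + 0·1 + 3·0; (-4)·0 + (-2)·1 + 1·0) = (7, 0, -2)
w2 = Tw1 = (4·7 + 7·0 + 6·(-2); 4·7 + 0·0 + 3·(-2); (-4)·7 + (-2)·0 + 1·(-2)) = (16, 22, -30)
Tw2 = (38, -26, -138)
w2·Tw2 = 16·38 + 22·(-26) + (-30)·(-138) = 4176; w2·w2 = 16·16 + 22·22 + (-30)·(-30) = 1640
λ ≈ 4176/1640 = 2.5463

2.5463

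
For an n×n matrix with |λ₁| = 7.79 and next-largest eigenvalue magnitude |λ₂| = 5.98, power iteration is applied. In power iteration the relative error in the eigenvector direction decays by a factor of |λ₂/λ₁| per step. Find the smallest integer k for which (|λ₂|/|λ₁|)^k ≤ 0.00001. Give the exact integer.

44

|λ₂/λ₁| = 5.98/7.79 = 0.76765
Need k ≥ ln(0.00001) / ln(0.76765) = -11.5129 / -0.2644 ≈ 43.540
Smallest integer k satisfying the bound: 44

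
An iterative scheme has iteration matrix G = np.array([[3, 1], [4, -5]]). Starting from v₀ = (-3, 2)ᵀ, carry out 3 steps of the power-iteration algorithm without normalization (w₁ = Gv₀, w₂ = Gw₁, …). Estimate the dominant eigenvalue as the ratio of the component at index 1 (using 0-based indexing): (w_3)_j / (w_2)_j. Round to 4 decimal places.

w1 = Gv₀ = (3·(-3) + 1·2; 4·(-3) + (-5)·2) = (-7, -22)
w2 = Gw1 = (3·(-7) + 1·(-22); 4·(-7) + (-5)·(-22)) = (-43, 82)
w3 = Gw2 = (-47, -582)
Ratio at component: -582 / 82 = -7.0976

λ ≈ -7.0976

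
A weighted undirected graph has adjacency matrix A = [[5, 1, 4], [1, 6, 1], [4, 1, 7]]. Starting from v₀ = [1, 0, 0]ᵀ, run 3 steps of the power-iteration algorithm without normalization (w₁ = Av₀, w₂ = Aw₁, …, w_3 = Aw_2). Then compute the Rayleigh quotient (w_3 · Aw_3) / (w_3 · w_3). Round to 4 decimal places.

w1 = Av₀ = (5·1 + 1·0 + 4·0; 1·1 + 6·0 + 1·0; 4·1 + 1·0 + 7·0) = (5, 1, 4)
w2 = Aw1 = (5·5 + 1·1 + 4·4; 1·5 + 6·1 + 1·4; 4·5 + 1·1 + 7·4) = (42, 15, 49)
w3 = Aw2 = (421, 181, 526)
Aw3 = (4390, 2033, 5547)
w3·Aw3 = 421·4390 + 181·2033 + 526·5547 = 5133885; w3·w3 = 421·421 + 181·181 + 526·526 = 486678
λ ≈ 5133885/486678 = 10.5488

λ ≈ 10.5488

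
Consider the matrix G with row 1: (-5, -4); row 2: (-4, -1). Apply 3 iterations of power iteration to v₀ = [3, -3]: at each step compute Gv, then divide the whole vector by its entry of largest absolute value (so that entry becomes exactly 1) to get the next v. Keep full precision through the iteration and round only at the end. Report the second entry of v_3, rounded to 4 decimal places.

Gv0 = (-3.00000, -9.00000); divide by -9.00000 → v1 = (0.33333, 1.00000)
Gv1 = (-5.66667, -2.33333); divide by -5.66667 → v2 = (1.00000, 0.41176)
Gv2 = (-6.64706, -4.41176); divide by -6.64706 → v3 = (1.00000, 0.66372)
Requested entry of v3: -225/-339 = 0.6637

0.6637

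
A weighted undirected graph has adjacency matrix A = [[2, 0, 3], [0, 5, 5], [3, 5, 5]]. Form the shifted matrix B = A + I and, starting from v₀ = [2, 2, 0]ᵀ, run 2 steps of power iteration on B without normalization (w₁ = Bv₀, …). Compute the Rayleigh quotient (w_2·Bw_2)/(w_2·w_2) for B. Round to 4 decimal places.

B = A + I has rows (3, 0, 3); (0, 6, 5); (3, 5, 6)
w1 = Bv₀ = (3·2 + 0·2 + 3·0; 0·2 + 6·2 + 5·0; 3·2 + 5·2 + 6·0) = (6, 12, 16)
w2 = Bw1 = (3·6 + 0·12 + 3·16; 0·6 + 6·12 + 5·16; 3·6 + 5·12 + 6·16) = (66, 152, 174)
Bw2 = (720, 1782, 2002)
w2·Bw2 = 666732; w2·w2 = 57736; μ ≈ 666732/57736 = 11.5479

11.5479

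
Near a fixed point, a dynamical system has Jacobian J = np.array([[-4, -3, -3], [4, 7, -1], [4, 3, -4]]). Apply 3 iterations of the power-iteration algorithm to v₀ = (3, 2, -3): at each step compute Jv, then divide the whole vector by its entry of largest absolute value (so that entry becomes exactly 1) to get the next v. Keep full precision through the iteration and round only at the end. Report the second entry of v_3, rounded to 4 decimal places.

Jv0 = (-9.00000, 29.00000, 30.00000); divide by 30.00000 → v1 = (-0.30000, 0.96667, 1.00000)
Jv1 = (-4.70000, 4.56667, -2.30000); divide by -4.70000 → v2 = (1.00000, -0.97163, 0.48936)
Jv2 = (-2.55319, -3.29078, -0.87234); divide by -3.29078 → v3 = (0.77586, 1.00000, 0.26509)
Requested entry of v3: 464/464 = 1.0000

1.0000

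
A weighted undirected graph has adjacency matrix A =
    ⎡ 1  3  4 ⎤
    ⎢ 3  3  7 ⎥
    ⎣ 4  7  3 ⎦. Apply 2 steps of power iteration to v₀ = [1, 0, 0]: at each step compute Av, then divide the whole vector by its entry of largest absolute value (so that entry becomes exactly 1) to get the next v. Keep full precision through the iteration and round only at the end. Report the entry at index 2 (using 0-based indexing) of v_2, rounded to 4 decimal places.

Av0 = (1.00000, 3.00000, 4.00000); divide by 4.00000 → v1 = (0.25000, 0.75000, 1.00000)
Av1 = (6.50000, 10.00000, 9.25000); divide by 10.00000 → v2 = (0.65000, 1.00000, 0.92500)
Requested entry of v2: 37/40 = 0.9250

0.9250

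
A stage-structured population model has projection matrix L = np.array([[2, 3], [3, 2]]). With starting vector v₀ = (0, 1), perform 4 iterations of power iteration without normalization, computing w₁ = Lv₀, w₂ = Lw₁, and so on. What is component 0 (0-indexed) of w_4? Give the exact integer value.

w1 = Lv₀ = (3, 2)
w2 = Lw1 = (12, 13)
w3 = Lw2 = (63, 62)
w4 = Lw3 = (312, 313)
The requested component of w4 is 312.

312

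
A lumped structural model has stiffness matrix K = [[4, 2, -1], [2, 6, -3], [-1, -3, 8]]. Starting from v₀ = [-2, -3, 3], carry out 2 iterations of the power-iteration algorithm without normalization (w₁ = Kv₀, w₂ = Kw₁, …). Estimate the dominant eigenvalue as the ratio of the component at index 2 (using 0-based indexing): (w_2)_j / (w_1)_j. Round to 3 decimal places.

11.143

w1 = Kv₀ = (-17, -31, 35)
w2 = Kw1 = (-165, -325, 390)
Ratio at component: 390 / 35 = 11.143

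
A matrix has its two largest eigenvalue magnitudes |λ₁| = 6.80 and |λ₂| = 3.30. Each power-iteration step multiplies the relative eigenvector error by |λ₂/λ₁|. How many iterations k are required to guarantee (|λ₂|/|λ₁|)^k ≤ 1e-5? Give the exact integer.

16

|λ₂/λ₁| = 3.30/6.80 = 0.48529
Need k ≥ ln(1e-5) / ln(0.48529) = -11.5129 / -0.7230 ≈ 15.924
Smallest integer k satisfying the bound: 16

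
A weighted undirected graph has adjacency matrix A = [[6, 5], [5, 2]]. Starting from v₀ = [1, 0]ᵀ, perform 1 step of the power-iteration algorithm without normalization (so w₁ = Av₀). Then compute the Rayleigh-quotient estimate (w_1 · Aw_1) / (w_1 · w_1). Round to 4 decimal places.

λ ≈ 9.2787

w1 = Av₀ = (6·1 + 5·0; 5·1 + 2·0) = (6, 5)
Aw1 = (61, 40)
w1·Aw1 = 6·61 + 5·40 = 566; w1·w1 = 6·6 + 5·5 = 61
λ ≈ 566/61 = 9.2787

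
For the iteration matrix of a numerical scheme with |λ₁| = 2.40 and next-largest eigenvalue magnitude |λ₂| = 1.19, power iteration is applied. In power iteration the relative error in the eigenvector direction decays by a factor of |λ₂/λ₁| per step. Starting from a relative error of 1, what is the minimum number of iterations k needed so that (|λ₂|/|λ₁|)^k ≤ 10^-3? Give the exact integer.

10

|λ₂/λ₁| = 1.19/2.40 = 0.49583
Need k ≥ ln(10^-3) / ln(0.49583) = -6.9078 / -0.7015 ≈ 9.847
Smallest integer k satisfying the bound: 10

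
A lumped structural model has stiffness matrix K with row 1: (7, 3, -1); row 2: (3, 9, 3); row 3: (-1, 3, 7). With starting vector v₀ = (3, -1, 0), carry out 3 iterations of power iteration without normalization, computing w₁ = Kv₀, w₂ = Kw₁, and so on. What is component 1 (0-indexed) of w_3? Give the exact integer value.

w1 = Kv₀ = (18, 0, -6)
w2 = Kw1 = (132, 36, -60)
w3 = Kw2 = (1092, 540, -444)
The requested component of w3 is 540.

540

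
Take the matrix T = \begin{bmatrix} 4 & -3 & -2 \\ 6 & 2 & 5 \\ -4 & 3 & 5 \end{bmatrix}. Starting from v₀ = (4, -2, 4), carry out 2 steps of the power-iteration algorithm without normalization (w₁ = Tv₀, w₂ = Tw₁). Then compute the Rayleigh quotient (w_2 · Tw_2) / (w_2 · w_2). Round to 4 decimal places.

w1 = Tv₀ = (14, 40, -2)
w2 = Tw1 = (-60, 154, 54)
Tw2 = (-810, 218, 972)
w2·Tw2 = (-60)·(-810) + 154·218 + 54·972 = 134660; w2·w2 = (-60)·(-60) + 154·154 + 54·54 = 30232
λ ≈ 134660/30232 = 4.4542

4.4542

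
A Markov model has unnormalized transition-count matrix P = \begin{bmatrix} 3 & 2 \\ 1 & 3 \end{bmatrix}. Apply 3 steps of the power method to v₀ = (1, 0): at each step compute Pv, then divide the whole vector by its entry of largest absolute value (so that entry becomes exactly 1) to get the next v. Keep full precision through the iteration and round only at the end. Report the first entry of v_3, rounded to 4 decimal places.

1.0000

Pv0 = (3.00000, 1.00000); divide by 3.00000 → v1 = (1.00000, 0.33333)
Pv1 = (3.66667, 2.00000); divide by 3.66667 → v2 = (1.00000, 0.54545)
Pv2 = (4.09091, 2.63636); divide by 4.09091 → v3 = (1.00000, 0.64444)
Requested entry of v3: 45/45 = 1.0000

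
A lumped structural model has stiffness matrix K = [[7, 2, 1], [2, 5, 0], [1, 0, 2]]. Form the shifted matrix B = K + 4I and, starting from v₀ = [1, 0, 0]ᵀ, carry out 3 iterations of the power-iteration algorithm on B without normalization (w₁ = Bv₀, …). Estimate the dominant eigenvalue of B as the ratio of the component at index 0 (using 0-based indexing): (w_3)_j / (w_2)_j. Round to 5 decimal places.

B = K + 4I has rows (11, 2, 1); (2, 9, 0); (1, 0, 6)
w1 = Bv₀ = (11, 2, 1)
w2 = Bw1 = (126, 40, 17)
w3 = Bw2 = (1483, 612, 228)
Ratio: 1483/126 = 11.76984

11.76984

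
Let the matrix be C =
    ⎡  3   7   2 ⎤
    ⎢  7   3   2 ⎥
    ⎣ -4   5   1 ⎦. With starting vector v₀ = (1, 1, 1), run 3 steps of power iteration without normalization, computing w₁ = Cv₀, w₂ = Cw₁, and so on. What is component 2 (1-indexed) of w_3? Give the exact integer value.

w1 = Cv₀ = (3·1 + 7·1 + 2·1; 7·1 + 3·1 + 2·1; (-4)·1 + 5·1 + 1·1) = (12, 12, 2)
w2 = Cw1 = (3·12 + 7·12 + 2·2; 7·12 + 3·12 + 2·2; (-4)·12 + 5·12 + 1·2) = (124, 124, 14)
w3 = Cw2 = (1268, 1268, 138)
The requested component of w3 is 1268.

1268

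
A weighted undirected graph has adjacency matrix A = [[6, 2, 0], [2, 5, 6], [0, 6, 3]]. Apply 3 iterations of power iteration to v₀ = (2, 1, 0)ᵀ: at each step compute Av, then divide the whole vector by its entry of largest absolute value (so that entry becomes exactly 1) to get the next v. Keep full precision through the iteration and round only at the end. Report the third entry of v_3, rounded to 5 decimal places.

Av0 = (14.000000, 9.000000, 6.000000); divide by 14.000000 → v1 = (1.000000, 0.642857, 0.428571)
Av1 = (7.285714, 7.785714, 5.142857); divide by 7.785714 → v2 = (0.935780, 1.000000, 0.660550)
Av2 = (7.614679, 10.834862, 7.981651); divide by 10.834862 → v3 = (0.702794, 1.000000, 0.736664)
Requested entry of v3: 870/1181 = 0.73666

0.73666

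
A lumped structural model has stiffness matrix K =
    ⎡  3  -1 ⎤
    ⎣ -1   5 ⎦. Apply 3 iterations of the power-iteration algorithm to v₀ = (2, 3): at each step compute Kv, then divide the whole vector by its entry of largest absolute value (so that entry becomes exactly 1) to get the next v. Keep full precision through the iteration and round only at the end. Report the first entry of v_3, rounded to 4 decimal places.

-0.2357

Kv0 = (3.00000, 13.00000); divide by 13.00000 → v1 = (0.23077, 1.00000)
Kv1 = (-0.30769, 4.76923); divide by 4.76923 → v2 = (-0.06452, 1.00000)
Kv2 = (-1.19355, 5.06452); divide by 5.06452 → v3 = (-0.23567, 1.00000)
Requested entry of v3: -74/314 = -0.2357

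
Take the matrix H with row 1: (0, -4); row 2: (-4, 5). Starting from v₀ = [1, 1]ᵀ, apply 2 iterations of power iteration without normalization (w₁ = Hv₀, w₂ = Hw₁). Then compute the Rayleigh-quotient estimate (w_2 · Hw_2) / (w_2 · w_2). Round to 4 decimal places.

w1 = Hv₀ = (-4, 1)
w2 = Hw1 = (-4, 21)
Hw2 = (-84, 121)
w2·Hw2 = (-4)·(-84) + 21·121 = 2877; w2·w2 = (-4)·(-4) + 21·21 = 457
λ ≈ 2877/457 = 6.2954

λ ≈ 6.2954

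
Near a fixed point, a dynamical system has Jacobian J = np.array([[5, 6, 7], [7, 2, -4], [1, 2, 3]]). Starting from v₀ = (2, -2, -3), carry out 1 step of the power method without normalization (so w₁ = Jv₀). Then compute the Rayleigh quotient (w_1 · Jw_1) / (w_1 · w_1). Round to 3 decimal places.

λ ≈ -0.083

w1 = Jv₀ = (5·2 + 6·(-2) + 7·(-3); 7·2 + 2·(-2) + (-4)·(-3); 1·2 + 2·(-2) + 3·(-3)) = (-23, 22, -11)
Jw1 = (-60, -73, -12)
w1·Jw1 = (-23)·(-60) + 22·(-73) + (-11)·(-12) = -94; w1·w1 = (-23)·(-23) + 22·22 + (-11)·(-11) = 1134
λ ≈ -94/1134 = -0.083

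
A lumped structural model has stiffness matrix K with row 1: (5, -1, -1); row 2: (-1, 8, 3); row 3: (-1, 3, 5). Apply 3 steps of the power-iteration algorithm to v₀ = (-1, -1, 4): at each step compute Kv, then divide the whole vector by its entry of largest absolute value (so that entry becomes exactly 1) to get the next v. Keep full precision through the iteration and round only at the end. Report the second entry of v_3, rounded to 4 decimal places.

Kv0 = (-8.00000, 5.00000, 18.00000); divide by 18.00000 → v1 = (-0.44444, 0.27778, 1.00000)
Kv1 = (-3.50000, 5.66667, 6.27778); divide by 6.27778 → v2 = (-0.55752, 0.90265, 1.00000)
Kv2 = (-4.69027, 10.77876, 8.26549); divide by 10.77876 → v3 = (-0.43514, 1.00000, 0.76683)
Requested entry of v3: 1218/1218 = 1.0000

1.0000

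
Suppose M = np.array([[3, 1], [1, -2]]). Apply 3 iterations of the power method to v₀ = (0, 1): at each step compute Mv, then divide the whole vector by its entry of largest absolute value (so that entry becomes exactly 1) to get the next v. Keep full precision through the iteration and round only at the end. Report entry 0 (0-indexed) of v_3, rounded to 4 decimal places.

-0.8889

Mv0 = (1.00000, -2.00000); divide by -2.00000 → v1 = (-0.50000, 1.00000)
Mv1 = (-0.50000, -2.50000); divide by -2.50000 → v2 = (0.20000, 1.00000)
Mv2 = (1.60000, -1.80000); divide by -1.80000 → v3 = (-0.88889, 1.00000)
Requested entry of v3: 8/-9 = -0.8889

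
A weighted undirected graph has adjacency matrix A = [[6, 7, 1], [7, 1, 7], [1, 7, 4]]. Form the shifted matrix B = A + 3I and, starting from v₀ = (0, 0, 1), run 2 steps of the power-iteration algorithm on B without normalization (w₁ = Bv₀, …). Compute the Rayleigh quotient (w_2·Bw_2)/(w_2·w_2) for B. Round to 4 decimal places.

16.1555

B = A + 3I has rows (9, 7, 1); (7, 4, 7); (1, 7, 7)
w1 = Bv₀ = (1, 7, 7)
w2 = Bw1 = (65, 84, 99)
Bw2 = (1272, 1484, 1346)
w2·Bw2 = 340590; w2·w2 = 21082; μ ≈ 340590/21082 = 16.1555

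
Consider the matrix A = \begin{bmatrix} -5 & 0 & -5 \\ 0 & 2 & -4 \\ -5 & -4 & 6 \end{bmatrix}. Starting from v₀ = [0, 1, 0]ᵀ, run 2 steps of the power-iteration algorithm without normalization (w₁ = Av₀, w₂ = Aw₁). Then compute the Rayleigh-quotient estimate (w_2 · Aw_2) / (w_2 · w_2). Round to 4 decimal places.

λ ≈ 9.0263

w1 = Av₀ = ((-5)·0 + 0·1 + (-5)·0; 0·0 + 2·1 + (-4)·0; (-5)·0 + (-4)·1 + 6·0) = (0, 2, -4)
w2 = Aw1 = ((-5)·0 + 0·2 + (-5)·(-4); 0·0 + 2·2 + (-4)·(-4); (-5)·0 + (-4)·2 + 6·(-4)) = (20, 20, -32)
Aw2 = (60, 168, -372)
w2·Aw2 = 20·60 + 20·168 + (-32)·(-372) = 16464; w2·w2 = 20·20 + 20·20 + (-32)·(-32) = 1824
λ ≈ 16464/1824 = 9.0263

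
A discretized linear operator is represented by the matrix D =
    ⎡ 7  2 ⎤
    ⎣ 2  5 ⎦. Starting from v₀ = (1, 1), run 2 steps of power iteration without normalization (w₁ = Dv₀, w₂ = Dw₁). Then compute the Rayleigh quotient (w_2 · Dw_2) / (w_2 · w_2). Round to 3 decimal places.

w1 = Dv₀ = (7·1 + 2·1; 2·1 + 5·1) = (9, 7)
w2 = Dw1 = (7·9 + 2·7; 2·9 + 5·7) = (77, 53)
Dw2 = (645, 419)
w2·Dw2 = 77·645 + 53·419 = 71872; w2·w2 = 77·77 + 53·53 = 8738
λ ≈ 71872/8738 = 8.225

8.225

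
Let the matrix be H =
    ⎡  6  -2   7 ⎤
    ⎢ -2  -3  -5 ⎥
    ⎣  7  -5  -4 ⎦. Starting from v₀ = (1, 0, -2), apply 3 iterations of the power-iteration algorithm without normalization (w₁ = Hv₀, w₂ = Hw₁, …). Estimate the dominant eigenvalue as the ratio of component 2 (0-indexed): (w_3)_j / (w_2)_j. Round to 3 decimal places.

w1 = Hv₀ = (6·1 + (-2)·0 + 7·(-2); (-2)·1 + (-3)·0 + (-5)·(-2); 7·1 + (-5)·0 + (-4)·(-2)) = (-8, 8, 15)
w2 = Hw1 = (6·(-8) + (-2)·8 + 7·15; (-2)·(-8) + (-3)·8 + (-5)·15; 7·(-8) + (-5)·8 + (-4)·15) = (41, -83, -156)
w3 = Hw2 = (-680, 947, 1326)
Ratio at component: 1326 / -156 = -8.500

λ ≈ -8.500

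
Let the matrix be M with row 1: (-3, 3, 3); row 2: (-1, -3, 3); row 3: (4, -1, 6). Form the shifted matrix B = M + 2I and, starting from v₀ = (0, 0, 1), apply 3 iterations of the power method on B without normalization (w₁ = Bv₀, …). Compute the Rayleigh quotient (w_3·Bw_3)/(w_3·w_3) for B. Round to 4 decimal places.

B = M + 2I has rows (-1, 3, 3); (-1, -1, 3); (4, -1, 8)
w1 = Bv₀ = (3, 3, 8)
w2 = Bw1 = (30, 18, 73)
w3 = Bw2 = (243, 171, 686)
Bw3 = (2328, 1644, 6289)
w3·Bw3 = 5161082; w3·w3 = 558886; μ ≈ 5161082/558886 = 9.2346

9.2346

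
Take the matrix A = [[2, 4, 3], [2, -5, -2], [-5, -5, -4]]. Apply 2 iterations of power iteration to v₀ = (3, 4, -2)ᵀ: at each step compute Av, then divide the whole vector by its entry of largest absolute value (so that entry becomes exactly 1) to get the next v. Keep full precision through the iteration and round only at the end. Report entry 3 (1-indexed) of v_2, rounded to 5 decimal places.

Av0 = (16.000000, -10.000000, -27.000000); divide by -27.000000 → v1 = (-0.592593, 0.370370, 1.000000)
Av1 = (3.296296, -5.037037, -2.888889); divide by -5.037037 → v2 = (-0.654412, 1.000000, 0.573529)
Requested entry of v2: 78/136 = 0.57353

0.57353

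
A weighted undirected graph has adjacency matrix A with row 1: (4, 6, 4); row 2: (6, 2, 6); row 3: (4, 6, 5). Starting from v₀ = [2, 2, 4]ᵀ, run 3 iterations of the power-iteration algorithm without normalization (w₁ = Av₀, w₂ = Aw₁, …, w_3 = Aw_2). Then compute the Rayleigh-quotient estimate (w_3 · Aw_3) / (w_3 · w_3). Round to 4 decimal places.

14.3485

w1 = Av₀ = (4·2 + 6·2 + 4·4; 6·2 + 2·2 + 6·4; 4·2 + 6·2 + 5·4) = (36, 40, 40)
w2 = Aw1 = (4·36 + 6·40 + 4·40; 6·36 + 2·40 + 6·40; 4·36 + 6·40 + 5·40) = (544, 536, 584)
w3 = Aw2 = (7728, 7840, 8312)
Aw3 = (111200, 111920, 119512)
w3·Aw3 = 7728·111200 + 7840·111920 + 8312·119512 = 2730190144; w3·w3 = 7728·7728 + 7840·7840 + 8312·8312 = 190276928
λ ≈ 2730190144/190276928 = 14.3485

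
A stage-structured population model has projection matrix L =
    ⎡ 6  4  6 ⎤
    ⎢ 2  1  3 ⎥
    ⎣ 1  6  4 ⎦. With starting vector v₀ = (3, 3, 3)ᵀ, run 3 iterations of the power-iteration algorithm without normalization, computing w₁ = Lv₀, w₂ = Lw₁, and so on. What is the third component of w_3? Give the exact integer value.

w1 = Lv₀ = (48, 18, 33)
w2 = Lw1 = (558, 213, 288)
w3 = Lw2 = (5928, 2193, 2988)
The requested component of w3 is 2988.

2988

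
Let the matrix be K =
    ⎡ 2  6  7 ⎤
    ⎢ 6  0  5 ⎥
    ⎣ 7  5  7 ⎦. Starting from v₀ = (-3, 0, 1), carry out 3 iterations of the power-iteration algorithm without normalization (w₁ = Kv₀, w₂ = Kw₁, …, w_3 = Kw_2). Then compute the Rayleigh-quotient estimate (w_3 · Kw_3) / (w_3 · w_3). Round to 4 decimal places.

w1 = Kv₀ = (1, -13, -14)
w2 = Kw1 = (-174, -64, -156)
w3 = Kw2 = (-1824, -1824, -2630)
Kw3 = (-33002, -24094, -40298)
w3·Kw3 = (-1824)·(-33002) + (-1824)·(-24094) + (-2630)·(-40298) = 210126844; w3·w3 = (-1824)·(-1824) + (-1824)·(-1824) + (-2630)·(-2630) = 13570852
λ ≈ 210126844/13570852 = 15.4837

15.4837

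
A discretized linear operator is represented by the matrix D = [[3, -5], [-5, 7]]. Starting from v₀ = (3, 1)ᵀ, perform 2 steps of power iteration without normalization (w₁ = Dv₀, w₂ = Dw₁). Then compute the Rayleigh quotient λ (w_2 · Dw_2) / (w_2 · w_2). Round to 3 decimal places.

λ ≈ 10.385

w1 = Dv₀ = (3·3 + (-5)·1; (-5)·3 + 7·1) = (4, -8)
w2 = Dw1 = (3·4 + (-5)·(-8); (-5)·4 + 7·(-8)) = (52, -76)
Dw2 = (536, -792)
w2·Dw2 = 52·536 + (-76)·(-792) = 88064; w2·w2 = 52·52 + (-76)·(-76) = 8480
λ ≈ 88064/8480 = 10.385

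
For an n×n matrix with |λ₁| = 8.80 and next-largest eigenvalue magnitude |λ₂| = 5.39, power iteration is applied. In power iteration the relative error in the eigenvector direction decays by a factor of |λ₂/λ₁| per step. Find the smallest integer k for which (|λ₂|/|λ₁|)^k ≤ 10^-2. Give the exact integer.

10

|λ₂/λ₁| = 5.39/8.80 = 0.61250
Need k ≥ ln(10^-2) / ln(0.61250) = -4.6052 / -0.4902 ≈ 9.394
Smallest integer k satisfying the bound: 10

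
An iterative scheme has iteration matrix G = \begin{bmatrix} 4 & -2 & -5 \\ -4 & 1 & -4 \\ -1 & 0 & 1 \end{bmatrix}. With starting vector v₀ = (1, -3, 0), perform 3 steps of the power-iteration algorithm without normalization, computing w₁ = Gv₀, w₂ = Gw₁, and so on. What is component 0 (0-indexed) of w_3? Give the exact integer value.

377

w1 = Gv₀ = (4·1 + (-2)·(-3) + (-5)·0; (-4)·1 + 1·(-3) + (-4)·0; (-1)·1 + 0·(-3) + 1·0) = (10, -7, -1)
w2 = Gw1 = (4·10 + (-2)·(-7) + (-5)·(-1); (-4)·10 + 1·(-7) + (-4)·(-1); (-1)·10 + 0·(-7) + 1·(-1)) = (59, -43, -11)
w3 = Gw2 = (377, -235, -70)
The requested component of w3 is 377.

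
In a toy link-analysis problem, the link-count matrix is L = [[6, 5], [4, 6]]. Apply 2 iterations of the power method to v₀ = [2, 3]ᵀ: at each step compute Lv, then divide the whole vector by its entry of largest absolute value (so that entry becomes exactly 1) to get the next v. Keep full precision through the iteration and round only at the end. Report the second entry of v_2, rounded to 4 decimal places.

Lv0 = (27.00000, 26.00000); divide by 27.00000 → v1 = (1.00000, 0.96296)
Lv1 = (10.81481, 9.77778); divide by 10.81481 → v2 = (1.00000, 0.90411)
Requested entry of v2: 264/292 = 0.9041

0.9041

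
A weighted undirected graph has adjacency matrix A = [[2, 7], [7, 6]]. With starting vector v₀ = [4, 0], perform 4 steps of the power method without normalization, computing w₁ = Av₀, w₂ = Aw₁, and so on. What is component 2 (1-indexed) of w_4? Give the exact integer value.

30912

w1 = Av₀ = (8, 28)
w2 = Aw1 = (212, 224)
w3 = Aw2 = (1992, 2828)
w4 = Aw3 = (23780, 30912)
The requested component of w4 is 30912.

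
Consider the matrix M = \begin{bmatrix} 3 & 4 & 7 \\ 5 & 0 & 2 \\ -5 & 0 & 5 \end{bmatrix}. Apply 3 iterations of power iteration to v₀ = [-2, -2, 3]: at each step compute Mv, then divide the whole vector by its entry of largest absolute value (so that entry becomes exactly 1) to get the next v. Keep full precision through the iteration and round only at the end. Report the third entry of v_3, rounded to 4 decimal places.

-0.2980

Mv0 = (7.00000, -4.00000, 25.00000); divide by 25.00000 → v1 = (0.28000, -0.16000, 1.00000)
Mv1 = (7.20000, 3.40000, 3.60000); divide by 7.20000 → v2 = (1.00000, 0.47222, 0.50000)
Mv2 = (8.38889, 6.00000, -2.50000); divide by 8.38889 → v3 = (1.00000, 0.71523, -0.29801)
Requested entry of v3: -450/1510 = -0.2980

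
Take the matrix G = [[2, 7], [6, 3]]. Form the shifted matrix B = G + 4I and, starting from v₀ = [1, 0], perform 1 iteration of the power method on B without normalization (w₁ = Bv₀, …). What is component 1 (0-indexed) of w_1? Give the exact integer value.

B = G + 4I has rows (6, 7); (6, 7)
w1 = Bv₀ = (6·1 + 7·0; 6·1 + 7·0) = (6, 6)
Requested component of w1: 6

6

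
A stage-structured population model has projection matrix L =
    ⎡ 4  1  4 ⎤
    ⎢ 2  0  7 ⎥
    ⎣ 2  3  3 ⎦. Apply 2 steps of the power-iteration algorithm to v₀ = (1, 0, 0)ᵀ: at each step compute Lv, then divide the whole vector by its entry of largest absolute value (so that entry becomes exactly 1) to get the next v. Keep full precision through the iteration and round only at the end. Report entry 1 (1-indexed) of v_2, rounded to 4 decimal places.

Lv0 = (4.00000, 2.00000, 2.00000); divide by 4.00000 → v1 = (1.00000, 0.50000, 0.50000)
Lv1 = (6.50000, 5.50000, 5.00000); divide by 6.50000 → v2 = (1.00000, 0.84615, 0.76923)
Requested entry of v2: 26/26 = 1.0000

1.0000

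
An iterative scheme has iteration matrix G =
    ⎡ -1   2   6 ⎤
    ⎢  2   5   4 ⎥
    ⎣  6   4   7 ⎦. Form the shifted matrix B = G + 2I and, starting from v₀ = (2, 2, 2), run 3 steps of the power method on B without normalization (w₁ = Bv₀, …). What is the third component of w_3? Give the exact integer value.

8254

B = G + 2I has rows (1, 2, 6); (2, 7, 4); (6, 4, 9)
w1 = Bv₀ = (18, 26, 38)
w2 = Bw1 = (298, 370, 554)
w3 = Bw2 = (4362, 5402, 8254)
Requested component of w3: 8254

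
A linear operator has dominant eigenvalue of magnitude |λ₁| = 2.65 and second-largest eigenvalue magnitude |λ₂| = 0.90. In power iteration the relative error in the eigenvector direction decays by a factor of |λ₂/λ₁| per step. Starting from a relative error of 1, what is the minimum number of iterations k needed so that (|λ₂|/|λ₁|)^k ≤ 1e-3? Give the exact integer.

|λ₂/λ₁| = 0.90/2.65 = 0.33962
Need k ≥ ln(1e-3) / ln(0.33962) = -6.9078 / -1.0799 ≈ 6.397
Smallest integer k satisfying the bound: 7

7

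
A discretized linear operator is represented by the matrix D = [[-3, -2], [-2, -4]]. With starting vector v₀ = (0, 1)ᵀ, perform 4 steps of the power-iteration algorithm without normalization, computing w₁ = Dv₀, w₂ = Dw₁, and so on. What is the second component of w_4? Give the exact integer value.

596

w1 = Dv₀ = ((-3)·0 + (-2)·1; (-2)·0 + (-4)·1) = (-2, -4)
w2 = Dw1 = ((-3)·(-2) + (-2)·(-4); (-2)·(-2) + (-4)·(-4)) = (14, 20)
w3 = Dw2 = (-82, -108)
w4 = Dw3 = (462, 596)
The requested component of w4 is 596.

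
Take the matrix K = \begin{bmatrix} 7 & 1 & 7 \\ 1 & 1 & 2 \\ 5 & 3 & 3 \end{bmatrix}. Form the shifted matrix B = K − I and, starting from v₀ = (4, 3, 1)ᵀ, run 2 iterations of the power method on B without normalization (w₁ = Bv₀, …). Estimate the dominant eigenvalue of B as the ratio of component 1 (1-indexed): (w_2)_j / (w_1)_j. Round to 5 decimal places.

B = K − I has rows (6, 1, 7); (1, 0, 2); (5, 3, 2)
w1 = Bv₀ = (6·4 + 1·3 + 7·1; 1·4 + 0·3 + 2·1; 5·4 + 3·3 + 2·1) = (34, 6, 31)
w2 = Bw1 = (6·34 + 1·6 + 7·31; 1·34 + 0·6 + 2·31; 5·34 + 3·6 + 2·31) = (427, 96, 250)
Ratio: 427/34 = 12.55882

12.55882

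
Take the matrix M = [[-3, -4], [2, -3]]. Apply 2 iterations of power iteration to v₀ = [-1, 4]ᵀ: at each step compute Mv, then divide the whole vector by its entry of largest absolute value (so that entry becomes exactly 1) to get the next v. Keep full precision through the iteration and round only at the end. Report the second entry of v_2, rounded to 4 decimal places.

0.1684

Mv0 = (-13.00000, -14.00000); divide by -14.00000 → v1 = (0.92857, 1.00000)
Mv1 = (-6.78571, -1.14286); divide by -6.78571 → v2 = (1.00000, 0.16842)
Requested entry of v2: 16/95 = 0.1684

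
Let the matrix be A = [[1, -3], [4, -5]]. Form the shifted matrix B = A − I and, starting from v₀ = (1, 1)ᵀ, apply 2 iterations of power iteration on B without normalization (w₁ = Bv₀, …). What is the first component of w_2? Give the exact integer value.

6

B = A − I has rows (0, -3); (4, -6)
w1 = Bv₀ = (0·1 + (-3)·1; 4·1 + (-6)·1) = (-3, -2)
w2 = Bw1 = (0·(-3) + (-3)·(-2); 4·(-3) + (-6)·(-2)) = (6, 0)
Requested component of w2: 6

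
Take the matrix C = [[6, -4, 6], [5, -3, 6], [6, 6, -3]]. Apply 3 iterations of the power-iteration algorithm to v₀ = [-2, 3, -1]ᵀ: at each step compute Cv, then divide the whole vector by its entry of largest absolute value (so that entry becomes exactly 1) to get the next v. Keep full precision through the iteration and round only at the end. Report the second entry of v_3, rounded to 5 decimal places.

0.99774

Cv0 = (-30.000000, -25.000000, 9.000000); divide by -30.000000 → v1 = (1.000000, 0.833333, -0.300000)
Cv1 = (0.866667, 0.700000, 11.900000); divide by 11.900000 → v2 = (0.072829, 0.058824, 1.000000)
Cv2 = (6.201681, 6.187675, -2.210084); divide by 6.201681 → v3 = (1.000000, 0.997742, -0.356369)
Requested entry of v3: -2209/-2214 = 0.99774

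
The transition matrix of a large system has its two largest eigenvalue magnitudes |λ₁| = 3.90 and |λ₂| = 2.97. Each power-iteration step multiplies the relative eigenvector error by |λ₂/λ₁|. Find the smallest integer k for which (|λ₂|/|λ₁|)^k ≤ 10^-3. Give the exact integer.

|λ₂/λ₁| = 2.97/3.90 = 0.76154
Need k ≥ ln(10^-3) / ln(0.76154) = -6.9078 / -0.2724 ≈ 25.358
Smallest integer k satisfying the bound: 26

26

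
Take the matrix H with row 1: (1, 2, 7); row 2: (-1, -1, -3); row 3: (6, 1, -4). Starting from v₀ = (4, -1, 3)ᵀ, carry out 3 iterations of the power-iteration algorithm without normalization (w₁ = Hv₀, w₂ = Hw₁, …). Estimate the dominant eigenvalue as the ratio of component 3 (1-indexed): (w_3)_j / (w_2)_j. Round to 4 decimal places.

w1 = Hv₀ = (1·4 + 2·(-1) + 7·3; (-1)·4 + (-1)·(-1) + (-3)·3; 6·4 + 1·(-1) + (-4)·3) = (23, -12, 11)
w2 = Hw1 = (1·23 + 2·(-12) + 7·11; (-1)·23 + (-1)·(-12) + (-3)·11; 6·23 + 1·(-12) + (-4)·11) = (76, -44, 82)
w3 = Hw2 = (562, -278, 84)
Ratio at component: 84 / 82 = 1.0244

λ ≈ 1.0244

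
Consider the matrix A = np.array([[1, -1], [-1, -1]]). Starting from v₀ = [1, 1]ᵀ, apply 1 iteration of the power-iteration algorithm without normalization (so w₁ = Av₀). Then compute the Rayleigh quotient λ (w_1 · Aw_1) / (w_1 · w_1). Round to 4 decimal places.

w1 = Av₀ = (0, -2)
Aw1 = (2, 2)
w1·Aw1 = 0·2 + (-2)·2 = -4; w1·w1 = 0·0 + (-2)·(-2) = 4
λ ≈ -4/4 = -1.0000

-1.0000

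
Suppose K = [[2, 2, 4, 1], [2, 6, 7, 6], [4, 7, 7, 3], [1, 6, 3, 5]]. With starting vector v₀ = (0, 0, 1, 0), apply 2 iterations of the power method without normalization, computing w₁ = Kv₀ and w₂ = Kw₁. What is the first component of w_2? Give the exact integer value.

w1 = Kv₀ = (2·0 + 2·0 + 4·1 + 1·0; 2·0 + 6·0 + 7·1 + 6·0; 4·0 + 7·0 + 7·1 + 3·0; 1·0 + 6·0 + 3·1 + 5·0) = (4, 7, 7, 3)
w2 = Kw1 = (2·4 + 2·7 + 4·7 + 1·3; 2·4 + 6·7 + 7·7 + 6·3; 4·4 + 7·7 + 7·7 + 3·3; 1·4 + 6·7 + 3·7 + 5·3) = (53, 117, 123, 82)
The requested component of w2 is 53.

53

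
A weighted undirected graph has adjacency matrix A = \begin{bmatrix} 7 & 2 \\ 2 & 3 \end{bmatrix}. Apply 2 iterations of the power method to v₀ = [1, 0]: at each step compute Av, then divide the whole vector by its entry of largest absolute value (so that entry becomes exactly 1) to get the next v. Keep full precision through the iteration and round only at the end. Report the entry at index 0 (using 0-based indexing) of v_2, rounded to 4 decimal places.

Av0 = (7.00000, 2.00000); divide by 7.00000 → v1 = (1.00000, 0.28571)
Av1 = (7.57143, 2.85714); divide by 7.57143 → v2 = (1.00000, 0.37736)
Requested entry of v2: 53/53 = 1.0000

1.0000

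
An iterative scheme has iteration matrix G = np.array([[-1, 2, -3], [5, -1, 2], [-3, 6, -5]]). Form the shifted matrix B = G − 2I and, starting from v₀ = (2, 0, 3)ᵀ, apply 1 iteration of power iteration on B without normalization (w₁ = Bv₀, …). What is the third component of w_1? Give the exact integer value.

-27

B = G − 2I has rows (-3, 2, -3); (5, -3, 2); (-3, 6, -7)
w1 = Bv₀ = ((-3)·2 + 2·0 + (-3)·3; 5·2 + (-3)·0 + 2·3; (-3)·2 + 6·0 + (-7)·3) = (-15, 16, -27)
Requested component of w1: -27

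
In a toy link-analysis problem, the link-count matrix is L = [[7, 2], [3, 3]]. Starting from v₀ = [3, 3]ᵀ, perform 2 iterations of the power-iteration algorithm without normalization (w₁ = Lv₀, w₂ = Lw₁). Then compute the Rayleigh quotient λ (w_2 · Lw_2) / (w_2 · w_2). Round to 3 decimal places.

w1 = Lv₀ = (7·3 + 2·3; 3·3 + 3·3) = (27, 18)
w2 = Lw1 = (7·27 + 2·18; 3·27 + 3·18) = (225, 135)
Lw2 = (1845, 1080)
w2·Lw2 = 225·1845 + 135·1080 = 560925; w2·w2 = 225·225 + 135·135 = 68850
λ ≈ 560925/68850 = 8.147

8.147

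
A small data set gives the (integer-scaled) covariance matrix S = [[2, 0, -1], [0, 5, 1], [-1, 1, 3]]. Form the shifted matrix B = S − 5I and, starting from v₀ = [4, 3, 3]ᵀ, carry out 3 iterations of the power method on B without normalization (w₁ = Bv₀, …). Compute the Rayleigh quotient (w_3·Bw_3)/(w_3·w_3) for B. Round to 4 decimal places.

-3.6975

B = S − 5I has rows (-3, 0, -1); (0, 0, 1); (-1, 1, -2)
w1 = Bv₀ = ((-3)·4 + 0·3 + (-1)·3; 0·4 + 0·3 + 1·3; (-1)·4 + 1·3 + (-2)·3) = (-15, 3, -7)
w2 = Bw1 = ((-3)·(-15) + 0·3 + (-1)·(-7); 0·(-15) + 0·3 + 1·(-7); (-1)·(-15) + 1·3 + (-2)·(-7)) = (52, -7, 32)
w3 = Bw2 = (-188, 32, -123)
Bw3 = (687, -123, 466)
w3·Bw3 = -190410; w3·w3 = 51497; μ ≈ -190410/51497 = -3.6975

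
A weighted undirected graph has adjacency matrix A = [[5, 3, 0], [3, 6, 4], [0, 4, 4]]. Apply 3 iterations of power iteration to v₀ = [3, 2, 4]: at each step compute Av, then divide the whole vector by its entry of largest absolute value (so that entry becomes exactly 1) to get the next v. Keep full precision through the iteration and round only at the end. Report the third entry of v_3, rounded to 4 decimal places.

Av0 = (21.00000, 37.00000, 24.00000); divide by 37.00000 → v1 = (0.56757, 1.00000, 0.64865)
Av1 = (5.83784, 10.29730, 6.59459); divide by 10.29730 → v2 = (0.56693, 1.00000, 0.64042)
Av2 = (5.83465, 10.26247, 6.56168); divide by 10.26247 → v3 = (0.56854, 1.00000, 0.63939)
Requested entry of v3: 2500/3910 = 0.6394

0.6394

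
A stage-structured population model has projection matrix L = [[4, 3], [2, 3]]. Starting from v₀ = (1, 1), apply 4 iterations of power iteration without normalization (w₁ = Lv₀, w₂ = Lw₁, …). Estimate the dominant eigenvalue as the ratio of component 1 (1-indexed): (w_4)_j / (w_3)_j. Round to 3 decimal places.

λ ≈ 6.004

w1 = Lv₀ = (4·1 + 3·1; 2·1 + 3·1) = (7, 5)
w2 = Lw1 = (4·7 + 3·5; 2·7 + 3·5) = (43, 29)
w3 = Lw2 = (259, 173)
w4 = Lw3 = (1555, 1037)
Ratio at component: 1555 / 259 = 6.004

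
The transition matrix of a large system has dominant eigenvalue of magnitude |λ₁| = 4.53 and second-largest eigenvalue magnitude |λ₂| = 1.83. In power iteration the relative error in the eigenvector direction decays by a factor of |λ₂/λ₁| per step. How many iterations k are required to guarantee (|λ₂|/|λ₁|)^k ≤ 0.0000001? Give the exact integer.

18

|λ₂/λ₁| = 1.83/4.53 = 0.40397
Need k ≥ ln(0.0000001) / ln(0.40397) = -16.1181 / -0.9064 ≈ 17.782
Smallest integer k satisfying the bound: 18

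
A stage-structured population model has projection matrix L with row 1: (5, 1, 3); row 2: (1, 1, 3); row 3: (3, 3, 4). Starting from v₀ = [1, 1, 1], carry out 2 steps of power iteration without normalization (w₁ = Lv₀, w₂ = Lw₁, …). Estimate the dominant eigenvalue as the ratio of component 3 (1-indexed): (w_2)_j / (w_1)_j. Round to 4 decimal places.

w1 = Lv₀ = (9, 5, 10)
w2 = Lw1 = (80, 44, 82)
Ratio at component: 82 / 10 = 8.2000

8.2000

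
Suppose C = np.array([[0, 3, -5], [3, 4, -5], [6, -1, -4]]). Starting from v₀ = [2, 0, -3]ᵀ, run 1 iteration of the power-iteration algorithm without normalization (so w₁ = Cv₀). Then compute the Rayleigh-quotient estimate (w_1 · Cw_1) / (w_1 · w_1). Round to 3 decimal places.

-1.058

w1 = Cv₀ = (0·2 + 3·0 + (-5)·(-3); 3·2 + 4·0 + (-5)·(-3); 6·2 + (-1)·0 + (-4)·(-3)) = (15, 21, 24)
Cw1 = (-57, 9, -27)
w1·Cw1 = 15·(-57) + 21·9 + 24·(-27) = -1314; w1·w1 = 15·15 + 21·21 + 24·24 = 1242
λ ≈ -1314/1242 = -1.058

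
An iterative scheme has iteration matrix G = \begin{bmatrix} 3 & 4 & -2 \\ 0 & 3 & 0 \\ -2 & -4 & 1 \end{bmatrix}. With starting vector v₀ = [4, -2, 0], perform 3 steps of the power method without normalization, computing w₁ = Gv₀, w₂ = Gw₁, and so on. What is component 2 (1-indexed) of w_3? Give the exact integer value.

-54

w1 = Gv₀ = (3·4 + 4·(-2) + (-2)·0; 0·4 + 3·(-2) + 0·0; (-2)·4 + (-4)·(-2) + 1·0) = (4, -6, 0)
w2 = Gw1 = (3·4 + 4·(-6) + (-2)·0; 0·4 + 3·(-6) + 0·0; (-2)·4 + (-4)·(-6) + 1·0) = (-12, -18, 16)
w3 = Gw2 = (-140, -54, 112)
The requested component of w3 is -54.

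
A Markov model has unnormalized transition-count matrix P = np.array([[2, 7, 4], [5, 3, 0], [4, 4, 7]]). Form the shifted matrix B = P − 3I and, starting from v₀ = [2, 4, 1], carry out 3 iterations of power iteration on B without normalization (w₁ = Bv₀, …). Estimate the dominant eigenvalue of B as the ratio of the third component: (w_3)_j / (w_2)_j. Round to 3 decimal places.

μ ≈ 8.441

B = P − 3I has rows (-1, 7, 4); (5, 0, 0); (4, 4, 4)
w1 = Bv₀ = (30, 10, 28)
w2 = Bw1 = (152, 150, 272)
w3 = Bw2 = (1986, 760, 2296)
Ratio: 2296/272 = 8.441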